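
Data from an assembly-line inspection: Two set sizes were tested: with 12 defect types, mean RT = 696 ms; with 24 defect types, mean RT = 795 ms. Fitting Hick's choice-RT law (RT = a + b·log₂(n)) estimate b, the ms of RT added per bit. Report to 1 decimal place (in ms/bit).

99.0 ms/bit

b = (RT₂ − RT₁)/(log₂ n₂ − log₂ n₁) = (795 − 696)/(4.5850 − 3.5850) = 99.000 ms/bit.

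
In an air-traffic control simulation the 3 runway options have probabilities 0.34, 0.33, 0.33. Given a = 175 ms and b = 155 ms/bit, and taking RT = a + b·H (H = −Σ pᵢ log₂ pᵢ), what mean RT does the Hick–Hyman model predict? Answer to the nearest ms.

Entropy contributions −pᵢ log₂ pᵢ: 0.5292, 0.5278, 0.5278; sum H = 1.5848 bits.
RT = a + bH = 175 + 155·1.5848 = 420.65 ms.

421 ms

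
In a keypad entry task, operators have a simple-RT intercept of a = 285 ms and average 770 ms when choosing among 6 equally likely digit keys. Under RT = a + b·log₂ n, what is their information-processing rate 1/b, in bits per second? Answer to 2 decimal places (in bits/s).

5.33 bits/s

Choice component = 770 − 285 = 485 ms over log₂(6) = 2.5850 bits.
b = 485 / 2.5850 = 187.624 ms/bit, so 1/b = 5.330 bits/s.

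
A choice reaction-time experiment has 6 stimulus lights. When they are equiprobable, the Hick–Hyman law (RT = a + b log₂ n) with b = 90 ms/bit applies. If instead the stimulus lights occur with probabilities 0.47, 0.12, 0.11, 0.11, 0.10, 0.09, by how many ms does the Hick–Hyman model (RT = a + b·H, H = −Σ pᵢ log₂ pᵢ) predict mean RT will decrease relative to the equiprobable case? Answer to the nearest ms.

The RT saving is b·ΔH. Equiprobable H₀ = log₂(6) = 2.5850 bits; with the given probabilities H = 2.2244 bits.
b·(H₀ − H) = 90 × (2.5850 − 2.2244) = 32.45 ms.

32 ms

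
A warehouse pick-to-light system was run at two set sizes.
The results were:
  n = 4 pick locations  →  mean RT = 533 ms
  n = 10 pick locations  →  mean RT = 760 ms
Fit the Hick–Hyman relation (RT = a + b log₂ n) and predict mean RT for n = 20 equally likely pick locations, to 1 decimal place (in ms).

931.7 ms

RT is linear in log₂ n, so two points fix the line:
  b = (760 − 533) / (log₂ 10 − log₂ 4) = 227 / (3.3219 − 2) = 171.719 ms/bit
  a = 533 − 171.719 × 2 = 189.562 ms
Then RT(20) = 189.562 + 171.719 × log₂ 20 = 189.562 + 171.719 × 4.3219 ≈ 931.719 ms.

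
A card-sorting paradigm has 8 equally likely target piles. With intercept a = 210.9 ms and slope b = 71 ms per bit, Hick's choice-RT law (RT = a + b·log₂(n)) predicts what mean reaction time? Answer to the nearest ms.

424 ms

log₂(8) = 3 bits, so RT = 210.9 + 71 × 3 ≈ 423.900 ms.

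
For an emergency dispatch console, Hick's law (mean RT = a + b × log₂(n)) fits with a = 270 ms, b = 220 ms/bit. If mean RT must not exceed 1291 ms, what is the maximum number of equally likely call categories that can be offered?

Set 270 + 220·log₂ n ≤ 1291 → log₂ n ≤ (1291 − 270)/220 = 4.6409.
So n ≤ 2^4.6409 = 24.949; the largest integer n is 24.

24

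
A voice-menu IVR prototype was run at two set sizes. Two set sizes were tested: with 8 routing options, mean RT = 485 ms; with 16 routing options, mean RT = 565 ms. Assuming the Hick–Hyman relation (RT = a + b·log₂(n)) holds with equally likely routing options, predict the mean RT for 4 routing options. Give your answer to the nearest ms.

RT is linear in log₂ n, so two points fix the line:
  b = (565 − 485) / (log₂ 16 − log₂ 8) = 80 / (4 − 3) = 80 ms/bit
  a = 485 − 80 × 3 = 245 ms
Then RT(4) = 245 + 80 × log₂ 4 = 245 + 80 × 2 ≈ 405.000 ms.

405 ms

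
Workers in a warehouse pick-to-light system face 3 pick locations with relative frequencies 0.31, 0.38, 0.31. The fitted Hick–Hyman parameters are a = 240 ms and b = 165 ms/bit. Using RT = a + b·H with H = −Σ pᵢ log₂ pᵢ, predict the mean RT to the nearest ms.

500 ms

Entropy contributions −pᵢ log₂ pᵢ: 0.5238, 0.5305, 0.5238; sum H = 1.5780 bits.
RT = a + bH = 240 + 165·1.5780 = 500.38 ms.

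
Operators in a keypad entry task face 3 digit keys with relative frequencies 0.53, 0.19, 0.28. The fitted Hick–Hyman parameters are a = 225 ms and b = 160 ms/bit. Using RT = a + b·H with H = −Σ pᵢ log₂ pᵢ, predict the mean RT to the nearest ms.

H = 0.53·log₂(1/0.53) + 0.19·log₂(1/0.19) + 0.28·log₂(1/0.28) = 1.4549 bits.
RT = 225 + 160 × 1.4549 = 457.78 ms.

458 ms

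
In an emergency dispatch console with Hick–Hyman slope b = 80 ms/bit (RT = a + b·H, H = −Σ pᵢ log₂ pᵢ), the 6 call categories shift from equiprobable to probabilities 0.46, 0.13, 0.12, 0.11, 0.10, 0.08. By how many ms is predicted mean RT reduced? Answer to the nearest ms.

28 ms

Equiprobable entropy H₀ = log₂ 6 = 2.5850 bits.
Skewed entropy H = −Σ pᵢ log₂ pᵢ = 2.2390 bits.
ΔRT = b·(H₀ − H) = 80 × 0.3459 = 27.67 ms.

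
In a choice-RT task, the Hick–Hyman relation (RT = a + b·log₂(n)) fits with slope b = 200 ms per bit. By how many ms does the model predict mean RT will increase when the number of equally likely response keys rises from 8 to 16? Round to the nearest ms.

200 ms

ΔRT = (a + b log₂ n₂) − (a + b log₂ n₁) = b·(log₂ n₂ − log₂ n₁).
log₂(16) − log₂(8) = log₂(16/8) = log₂(2) = 1.
ΔRT = 200 × 1.0000 = 200.000 ms.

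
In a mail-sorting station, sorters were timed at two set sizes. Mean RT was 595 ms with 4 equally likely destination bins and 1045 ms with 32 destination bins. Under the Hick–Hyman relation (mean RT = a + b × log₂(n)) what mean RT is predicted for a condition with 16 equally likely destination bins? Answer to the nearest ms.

895 ms

With log₂ n on the abscissa the relation is linear; from the two conditions:
  b = (1045 − 595) / (log₂ 32 − log₂ 4) = 450 / (5 − 2) = 150 ms/bit
  a = 595 − 150 × 2 = 295 ms
Then RT(16) = 295 + 150 × log₂ 16 = 295 + 150 × 4 ≈ 895.000 ms.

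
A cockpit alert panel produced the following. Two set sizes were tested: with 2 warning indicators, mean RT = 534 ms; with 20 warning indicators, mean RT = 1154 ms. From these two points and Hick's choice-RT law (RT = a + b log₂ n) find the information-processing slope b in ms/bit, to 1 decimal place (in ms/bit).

186.6 ms/bit

Slope: b = (1154 − 534) / (log₂ 20 − log₂ 2) = 620/3.3219 = 186.639 ms/bit.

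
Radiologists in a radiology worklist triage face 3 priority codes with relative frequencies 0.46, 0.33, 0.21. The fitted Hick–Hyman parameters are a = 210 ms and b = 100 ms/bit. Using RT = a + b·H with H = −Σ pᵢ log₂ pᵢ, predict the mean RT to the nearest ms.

362 ms

H = 0.46·log₂(1/0.46) + 0.33·log₂(1/0.33) + 0.21·log₂(1/0.21) = 1.5160 bits.
RT = 210 + 100 × 1.5160 = 361.60 ms.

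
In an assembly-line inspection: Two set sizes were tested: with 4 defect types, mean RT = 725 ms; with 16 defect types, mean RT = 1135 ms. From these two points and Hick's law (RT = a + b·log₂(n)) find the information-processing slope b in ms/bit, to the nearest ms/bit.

Slope: b = (1135 − 725) / (log₂ 16 − log₂ 4) = 410/2.0000 = 205 ms/bit.

205 ms/bit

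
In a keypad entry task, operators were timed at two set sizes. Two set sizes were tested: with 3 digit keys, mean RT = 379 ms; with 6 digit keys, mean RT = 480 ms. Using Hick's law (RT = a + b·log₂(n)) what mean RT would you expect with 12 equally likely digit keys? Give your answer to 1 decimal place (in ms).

RT is linear in log₂ n, so two points fix the line:
  b = (480 − 379) / (log₂ 6 − log₂ 3) = 101 / (2.5850 − 1.5850) = 101.000 ms/bit
  a = 379 − 101.000 × 1.5850 = 218.919 ms
Then RT(12) = 218.919 + 101.000 × log₂ 12 = 218.919 + 101.000 × 3.5850 ≈ 581.000 ms.

581.0 ms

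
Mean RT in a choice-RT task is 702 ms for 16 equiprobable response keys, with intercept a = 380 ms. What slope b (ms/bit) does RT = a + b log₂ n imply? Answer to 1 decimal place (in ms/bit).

80.5 ms/bit

16 alternatives carry log₂ 16 = 4 bits; the choice cost is 702 − 380 = 322 ms, so b = 322/4 = 80.500 ms/bit.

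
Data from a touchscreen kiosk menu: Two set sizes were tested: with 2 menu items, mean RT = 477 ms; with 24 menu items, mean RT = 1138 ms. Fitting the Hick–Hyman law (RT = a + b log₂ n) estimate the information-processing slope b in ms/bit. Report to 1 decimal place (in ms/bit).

184.4 ms/bit

The slope on a log₂ axis is (1138 − 477) / (4.5850 − 1) = 184.381 ms/bit.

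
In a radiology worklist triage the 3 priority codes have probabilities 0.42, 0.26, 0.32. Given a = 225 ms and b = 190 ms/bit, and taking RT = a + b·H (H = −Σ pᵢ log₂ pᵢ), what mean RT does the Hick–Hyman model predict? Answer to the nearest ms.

521 ms

Entropy contributions −pᵢ log₂ pᵢ: 0.5256, 0.5053, 0.5260; sum H = 1.5570 bits.
RT = a + bH = 225 + 190·1.5570 = 520.82 ms.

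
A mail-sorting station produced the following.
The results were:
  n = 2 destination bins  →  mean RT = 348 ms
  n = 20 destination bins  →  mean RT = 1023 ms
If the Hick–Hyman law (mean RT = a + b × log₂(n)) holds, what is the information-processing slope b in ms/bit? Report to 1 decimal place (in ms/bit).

Slope: b = (1023 − 348) / (log₂ 20 − log₂ 2) = 675/3.3219 = 203.195 ms/bit.

203.2 ms/bit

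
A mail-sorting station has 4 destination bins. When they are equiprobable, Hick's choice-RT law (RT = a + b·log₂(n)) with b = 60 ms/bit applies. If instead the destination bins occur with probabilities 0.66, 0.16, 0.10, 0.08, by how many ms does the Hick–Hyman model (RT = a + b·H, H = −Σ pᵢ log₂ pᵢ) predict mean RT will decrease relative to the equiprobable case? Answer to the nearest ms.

The RT saving is b·ΔH. Equiprobable H₀ = log₂(4) = 2.0000 bits; with the given probabilities H = 1.4424 bits.
b·(H₀ − H) = 60 × (2.0000 − 1.4424) = 33.46 ms.

33 ms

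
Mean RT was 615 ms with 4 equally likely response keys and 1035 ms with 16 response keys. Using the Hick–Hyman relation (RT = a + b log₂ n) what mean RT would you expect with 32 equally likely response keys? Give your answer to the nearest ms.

1245 ms

Solve the two-equation system in a and b:
  b = (1035 − 615) / (log₂ 16 − log₂ 4) = 420 / (4 − 2) = 210 ms/bit
  a = 615 − 210 × 2 = 195 ms
Then RT(32) = 195 + 210 × log₂ 32 = 195 + 210 × 5 ≈ 1245.000 ms.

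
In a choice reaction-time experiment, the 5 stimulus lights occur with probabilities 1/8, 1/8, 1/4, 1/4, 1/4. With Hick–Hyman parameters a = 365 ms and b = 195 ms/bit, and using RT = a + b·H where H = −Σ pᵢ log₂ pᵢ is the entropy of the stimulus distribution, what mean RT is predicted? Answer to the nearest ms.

804 ms

H = −Σ pᵢ log₂ pᵢ = 0.125·3 + 0.125·3 + 0.25·2 + 0.25·2 + 0.25·2 = 2.250 bits.
RT = 365 + 195 × 2.250 = 803.75 ms.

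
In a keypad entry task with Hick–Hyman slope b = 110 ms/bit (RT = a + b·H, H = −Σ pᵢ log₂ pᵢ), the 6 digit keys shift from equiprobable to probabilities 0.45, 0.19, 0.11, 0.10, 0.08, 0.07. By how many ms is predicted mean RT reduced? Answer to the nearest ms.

The RT saving is b·ΔH. Equiprobable H₀ = log₂(6) = 2.5850 bits; with the given probabilities H = 2.2162 bits.
b·(H₀ − H) = 110 × (2.5850 − 2.2162) = 40.57 ms.

41 ms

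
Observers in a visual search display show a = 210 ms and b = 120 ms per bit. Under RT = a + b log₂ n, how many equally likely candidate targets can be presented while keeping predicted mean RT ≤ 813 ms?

32

120·log₂ n ≤ 813 − 210 = 603, giving log₂ n ≤ 5.0250 and n ≤ 32.559. The largest whole number is 32.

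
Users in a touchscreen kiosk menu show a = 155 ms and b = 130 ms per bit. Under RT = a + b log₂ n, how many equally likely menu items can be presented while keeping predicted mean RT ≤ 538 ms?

7

Information budget: (538 − 155)/130 = 2.9462 bits, so n ≤ 2^2.9462 = 7.707 → at most 7.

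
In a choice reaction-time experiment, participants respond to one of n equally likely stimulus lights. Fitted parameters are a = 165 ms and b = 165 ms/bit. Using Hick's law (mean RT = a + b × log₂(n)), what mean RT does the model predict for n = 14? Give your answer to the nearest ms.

log₂(14) = 3.8074 bits, so RT = 165 + 165 × 3.8074 ≈ 793.214 ms.

793 ms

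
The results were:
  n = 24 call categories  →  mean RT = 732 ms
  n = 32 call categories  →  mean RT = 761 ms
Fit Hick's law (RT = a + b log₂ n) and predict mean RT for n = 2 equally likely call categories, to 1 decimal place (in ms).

With log₂ n on the abscissa the relation is linear; from the two conditions:
  b = (761 − 732) / (log₂ 32 − log₂ 24) = 29 / (5 − 4.5850) = 69.873 ms/bit
  a = 732 − 69.873 × 4.5850 = 411.634 ms
Then RT(2) = 411.634 + 69.873 × log₂ 2 = 411.634 + 69.873 × 1 ≈ 481.507 ms.

481.5 ms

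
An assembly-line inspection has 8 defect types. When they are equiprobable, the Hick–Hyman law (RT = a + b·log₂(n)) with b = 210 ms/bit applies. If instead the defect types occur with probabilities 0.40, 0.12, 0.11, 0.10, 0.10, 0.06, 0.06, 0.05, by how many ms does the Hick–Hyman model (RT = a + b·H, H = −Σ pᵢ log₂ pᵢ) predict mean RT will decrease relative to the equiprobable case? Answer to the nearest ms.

81 ms

The RT saving is b·ΔH. Equiprobable H₀ = log₂(8) = 3.0000 bits; with the given probabilities H = 2.6137 bits.
b·(H₀ − H) = 210 × (3.0000 − 2.6137) = 81.13 ms.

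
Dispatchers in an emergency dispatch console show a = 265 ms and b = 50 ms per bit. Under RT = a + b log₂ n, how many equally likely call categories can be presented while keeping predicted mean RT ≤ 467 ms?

16

Information budget: (467 − 265)/50 = 4.0400 bits, so n ≤ 2^4.0400 = 16.450 → at most 16.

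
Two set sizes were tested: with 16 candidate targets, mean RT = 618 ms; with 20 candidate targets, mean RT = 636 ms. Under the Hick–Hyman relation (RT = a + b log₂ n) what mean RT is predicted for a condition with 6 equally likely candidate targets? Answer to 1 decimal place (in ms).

538.9 ms

RT is linear in log₂ n, so two points fix the line:
  b = (636 − 618) / (log₂ 20 − log₂ 16) = 18 / (4.3219 − 4) = 55.913 ms/bit
  a = 618 − 55.913 × 4 = 394.348 ms
Then RT(6) = 394.348 + 55.913 × log₂ 6 = 394.348 + 55.913 × 2.5850 ≈ 538.881 ms.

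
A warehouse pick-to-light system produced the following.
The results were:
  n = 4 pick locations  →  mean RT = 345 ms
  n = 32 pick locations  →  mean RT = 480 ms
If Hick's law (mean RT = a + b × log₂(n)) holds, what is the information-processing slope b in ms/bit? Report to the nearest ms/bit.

45 ms/bit

b = (RT₂ − RT₁)/(log₂ n₂ − log₂ n₁) = (480 − 345)/(5 − 2) = 45 ms/bit.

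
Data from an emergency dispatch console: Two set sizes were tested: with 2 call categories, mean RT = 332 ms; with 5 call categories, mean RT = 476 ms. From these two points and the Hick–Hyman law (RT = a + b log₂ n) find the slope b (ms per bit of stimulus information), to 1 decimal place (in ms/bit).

The slope on a log₂ axis is (476 − 332) / (2.3219 − 1) = 108.932 ms/bit.

108.9 ms/bit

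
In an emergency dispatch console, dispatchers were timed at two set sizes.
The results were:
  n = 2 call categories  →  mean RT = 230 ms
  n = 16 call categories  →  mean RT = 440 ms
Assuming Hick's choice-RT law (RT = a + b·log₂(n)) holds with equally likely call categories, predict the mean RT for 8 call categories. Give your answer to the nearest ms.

370 ms

Solve the two-equation system in a and b:
  b = (440 − 230) / (log₂ 16 − log₂ 2) = 210 / (4 − 1) = 70 ms/bit
  a = 230 − 70 × 1 = 160 ms
Then RT(8) = 160 + 70 × log₂ 8 = 160 + 70 × 3 ≈ 370.000 ms.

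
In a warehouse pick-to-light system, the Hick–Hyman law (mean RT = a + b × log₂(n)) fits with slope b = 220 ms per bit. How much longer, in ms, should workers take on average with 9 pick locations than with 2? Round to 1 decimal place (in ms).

477.4 ms

Only the slope matters, since a is common to both: ΔRT = b·log₂(n₂/n₁).
log₂(9) − log₂(2) = 3.1699 − 1 = 2.1699.
ΔRT = 220 × 2.1699 = 477.384 ms.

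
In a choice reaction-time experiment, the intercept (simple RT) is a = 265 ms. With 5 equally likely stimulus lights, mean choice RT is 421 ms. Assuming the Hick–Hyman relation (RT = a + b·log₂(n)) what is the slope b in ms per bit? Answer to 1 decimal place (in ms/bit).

67.2 ms/bit

b = (421 − 265) / log₂(5) = 156 / 2.3219 = 67.186 ms/bit.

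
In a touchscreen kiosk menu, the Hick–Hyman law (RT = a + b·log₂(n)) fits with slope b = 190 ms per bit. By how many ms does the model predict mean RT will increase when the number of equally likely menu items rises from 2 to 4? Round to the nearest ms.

ΔRT = (a + b log₂ n₂) − (a + b log₂ n₁) = b·(log₂ n₂ − log₂ n₁).
log₂(4) − log₂(2) = log₂(4/2) = log₂(2) = 1.
ΔRT = 190 × 1.0000 = 190.000 ms.

190 ms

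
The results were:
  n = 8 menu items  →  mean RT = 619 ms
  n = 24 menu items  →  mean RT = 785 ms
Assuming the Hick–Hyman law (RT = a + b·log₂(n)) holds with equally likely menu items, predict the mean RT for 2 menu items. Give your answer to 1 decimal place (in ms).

With log₂ n on the abscissa the relation is linear; from the two conditions:
  b = (785 − 619) / (log₂ 24 − log₂ 8) = 166 / (4.5850 − 3) = 104.734 ms/bit
  a = 619 − 104.734 × 3 = 304.797 ms
Then RT(2) = 304.797 + 104.734 × log₂ 2 = 304.797 + 104.734 × 1 ≈ 409.531 ms.

409.5 ms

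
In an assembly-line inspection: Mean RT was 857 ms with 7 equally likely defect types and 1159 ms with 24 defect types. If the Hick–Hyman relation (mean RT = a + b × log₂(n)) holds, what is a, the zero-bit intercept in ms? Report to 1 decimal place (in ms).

b = (RT₂ − RT₁)/(log₂ n₂ − log₂ n₁) = (1159 − 857)/(4.5850 − 2.8074) = 169.891 ms/bit.
Intercept: a = 857 − 169.891·log₂(7) = 380.055 ms.

380.1 ms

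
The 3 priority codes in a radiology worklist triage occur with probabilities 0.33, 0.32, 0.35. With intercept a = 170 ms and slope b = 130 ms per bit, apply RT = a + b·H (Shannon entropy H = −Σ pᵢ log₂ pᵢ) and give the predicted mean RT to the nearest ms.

376 ms

H = 0.33·log₂(1/0.33) + 0.32·log₂(1/0.32) + 0.35·log₂(1/0.35) = 1.5840 bits.
RT = 170 + 130 × 1.5840 = 375.91 ms.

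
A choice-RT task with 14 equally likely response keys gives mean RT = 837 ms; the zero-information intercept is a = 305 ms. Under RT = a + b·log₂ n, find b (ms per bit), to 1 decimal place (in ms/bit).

139.7 ms/bit

b = (837 − 305) / log₂(14) = 532 / 3.8074 = 139.730 ms/bit.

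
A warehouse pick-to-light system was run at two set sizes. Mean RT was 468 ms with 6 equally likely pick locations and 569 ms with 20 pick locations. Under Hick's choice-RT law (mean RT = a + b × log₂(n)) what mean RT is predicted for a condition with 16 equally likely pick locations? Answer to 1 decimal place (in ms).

550.3 ms

With log₂ n on the abscissa the relation is linear; from the two conditions:
  b = (569 − 468) / (log₂ 20 − log₂ 6) = 101 / (4.3219 − 2.5850) = 58.147 ms/bit
  a = 468 − 58.147 × 2.5850 = 317.691 ms
Then RT(16) = 317.691 + 58.147 × log₂ 16 = 317.691 + 58.147 × 4 ≈ 550.281 ms.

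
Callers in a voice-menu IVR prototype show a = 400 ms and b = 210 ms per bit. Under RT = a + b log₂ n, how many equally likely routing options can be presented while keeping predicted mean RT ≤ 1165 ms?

210·log₂ n ≤ 1165 − 400 = 765, giving log₂ n ≤ 3.6429 and n ≤ 12.491. The largest whole number is 12.

12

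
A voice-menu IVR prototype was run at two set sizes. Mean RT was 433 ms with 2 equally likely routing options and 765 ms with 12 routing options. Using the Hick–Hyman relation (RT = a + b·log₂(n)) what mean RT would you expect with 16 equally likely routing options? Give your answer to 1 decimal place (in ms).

With log₂ n on the abscissa the relation is linear; from the two conditions:
  b = (765 − 433) / (log₂ 12 − log₂ 2) = 332 / (3.5850 − 1) = 128.435 ms/bit
  a = 433 − 128.435 × 1 = 304.565 ms
Then RT(16) = 304.565 + 128.435 × log₂ 16 = 304.565 + 128.435 × 4 ≈ 818.305 ms.

818.3 ms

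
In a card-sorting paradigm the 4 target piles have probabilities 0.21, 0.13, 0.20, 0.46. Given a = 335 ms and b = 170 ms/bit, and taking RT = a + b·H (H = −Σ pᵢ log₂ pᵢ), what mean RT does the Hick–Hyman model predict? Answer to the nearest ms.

647 ms

Entropy contributions −pᵢ log₂ pᵢ: 0.4728, 0.3826, 0.4644, 0.5153; sum H = 1.8352 bits.
RT = a + bH = 335 + 170·1.8352 = 646.98 ms.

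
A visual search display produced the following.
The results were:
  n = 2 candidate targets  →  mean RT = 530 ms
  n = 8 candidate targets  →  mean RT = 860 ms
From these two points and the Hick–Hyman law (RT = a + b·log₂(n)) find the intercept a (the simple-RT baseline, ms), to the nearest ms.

Slope: b = (860 − 530) / (log₂ 8 − log₂ 2) = 330/2.0000 = 165 ms/bit.
Intercept: a = 530 − 165·log₂(2) = 365.000 ms.

365 ms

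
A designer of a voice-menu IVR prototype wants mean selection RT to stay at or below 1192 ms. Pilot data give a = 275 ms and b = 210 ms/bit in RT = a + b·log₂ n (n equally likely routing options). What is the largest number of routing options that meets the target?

20

210·log₂ n ≤ 1192 − 275 = 917, giving log₂ n ≤ 4.3667 and n ≤ 20.630. The largest whole number is 20.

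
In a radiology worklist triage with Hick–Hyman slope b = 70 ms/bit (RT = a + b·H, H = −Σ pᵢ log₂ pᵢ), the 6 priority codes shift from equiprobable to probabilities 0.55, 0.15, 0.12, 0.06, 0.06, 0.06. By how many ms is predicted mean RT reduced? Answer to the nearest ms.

Equiprobable entropy H₀ = log₂ 6 = 2.5850 bits.
Skewed entropy H = −Σ pᵢ log₂ pᵢ = 1.9826 bits.
ΔRT = b·(H₀ − H) = 70 × 0.6024 = 42.17 ms.

42 ms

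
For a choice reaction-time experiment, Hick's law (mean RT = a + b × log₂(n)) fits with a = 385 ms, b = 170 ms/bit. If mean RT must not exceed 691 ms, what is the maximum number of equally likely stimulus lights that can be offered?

3

170·log₂ n ≤ 691 − 385 = 306, giving log₂ n ≤ 1.8000 and n ≤ 3.482. The largest whole number is 3.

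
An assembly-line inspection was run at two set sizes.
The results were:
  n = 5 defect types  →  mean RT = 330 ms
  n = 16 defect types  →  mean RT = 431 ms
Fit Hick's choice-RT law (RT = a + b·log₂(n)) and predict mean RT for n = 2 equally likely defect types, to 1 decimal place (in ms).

250.4 ms

RT is linear in log₂ n, so two points fix the line:
  b = (431 − 330) / (log₂ 16 − log₂ 5) = 101 / (4 − 2.3219) = 60.188 ms/bit
  a = 330 − 60.188 × 2.3219 = 190.248 ms
Then RT(2) = 190.248 + 60.188 × log₂ 2 = 190.248 + 60.188 × 1 ≈ 250.436 ms.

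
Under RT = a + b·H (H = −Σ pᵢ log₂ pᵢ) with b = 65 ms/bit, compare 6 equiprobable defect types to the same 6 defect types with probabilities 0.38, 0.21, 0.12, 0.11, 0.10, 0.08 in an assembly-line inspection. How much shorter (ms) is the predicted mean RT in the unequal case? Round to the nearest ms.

16 ms

The RT saving is b·ΔH. Equiprobable H₀ = log₂(6) = 2.5850 bits; with the given probabilities H = 2.3443 bits.
b·(H₀ − H) = 65 × (2.5850 − 2.3443) = 15.64 ms.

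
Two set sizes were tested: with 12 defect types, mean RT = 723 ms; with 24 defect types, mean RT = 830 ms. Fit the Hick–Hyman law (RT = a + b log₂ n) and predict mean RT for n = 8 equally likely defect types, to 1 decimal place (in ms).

660.4 ms

Fit slope and intercept:
  b = (830 − 723) / (log₂ 24 − log₂ 12) = 107 / (4.5850 − 3.5850) = 107.000 ms/bit
  a = 723 − 107.000 × 3.5850 = 339.409 ms
Then RT(8) = 339.409 + 107.000 × log₂ 8 = 339.409 + 107.000 × 3 ≈ 660.409 ms.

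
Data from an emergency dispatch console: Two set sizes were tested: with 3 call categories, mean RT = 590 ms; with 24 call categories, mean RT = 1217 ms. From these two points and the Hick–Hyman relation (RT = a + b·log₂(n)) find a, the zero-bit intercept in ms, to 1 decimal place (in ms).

258.7 ms

The slope on a log₂ axis is (1217 − 590) / (4.5850 − 1.5850) = 209.000 ms/bit.
a = RT₁ − b·log₂ n₁ = 590 − 209.000 × 1.5850 = 258.743 ms.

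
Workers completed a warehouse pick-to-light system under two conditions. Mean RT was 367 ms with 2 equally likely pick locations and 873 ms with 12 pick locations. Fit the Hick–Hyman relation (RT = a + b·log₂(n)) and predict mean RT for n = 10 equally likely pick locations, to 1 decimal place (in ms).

Fit slope and intercept:
  b = (873 − 367) / (log₂ 12 − log₂ 2) = 506 / (3.5850 − 1) = 195.748 ms/bit
  a = 367 − 195.748 × 1 = 171.252 ms
Then RT(10) = 171.252 + 195.748 × log₂ 10 = 171.252 + 195.748 × 3.3219 ≈ 821.512 ms.

821.5 ms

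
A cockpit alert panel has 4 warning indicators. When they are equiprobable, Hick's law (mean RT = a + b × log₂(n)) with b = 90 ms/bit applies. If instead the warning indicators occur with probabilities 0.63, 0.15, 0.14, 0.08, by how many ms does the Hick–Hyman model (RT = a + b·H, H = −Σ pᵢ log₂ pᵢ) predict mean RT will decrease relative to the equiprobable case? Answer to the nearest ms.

The RT saving is b·ΔH. Equiprobable H₀ = log₂(4) = 2.0000 bits; with the given probabilities H = 1.5191 bits.
b·(H₀ − H) = 90 × (2.0000 − 1.5191) = 43.28 ms.

43 ms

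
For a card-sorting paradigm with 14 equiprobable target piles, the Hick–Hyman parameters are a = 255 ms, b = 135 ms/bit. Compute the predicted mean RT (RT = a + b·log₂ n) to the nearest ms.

log₂(14) = 3.8074 bits, so RT = 255 + 135 × 3.8074 ≈ 768.993 ms.

769 ms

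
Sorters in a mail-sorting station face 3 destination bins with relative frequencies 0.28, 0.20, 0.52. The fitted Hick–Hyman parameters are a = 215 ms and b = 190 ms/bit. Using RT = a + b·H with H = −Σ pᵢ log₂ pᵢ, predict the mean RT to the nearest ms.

Entropy contributions −pᵢ log₂ pᵢ: 0.5142, 0.4644, 0.4906; sum H = 1.4692 bits.
RT = a + bH = 215 + 190·1.4692 = 494.14 ms.

494 ms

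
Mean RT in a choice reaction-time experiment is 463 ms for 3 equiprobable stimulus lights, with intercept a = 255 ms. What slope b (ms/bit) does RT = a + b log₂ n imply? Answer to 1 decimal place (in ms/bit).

b = (463 − 255) / log₂(3) = 208 / 1.5850 = 131.233 ms/bit.

131.2 ms/bit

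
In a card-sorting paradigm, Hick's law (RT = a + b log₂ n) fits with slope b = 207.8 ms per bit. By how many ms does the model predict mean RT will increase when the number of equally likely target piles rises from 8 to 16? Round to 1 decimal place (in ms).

207.8 ms

ΔRT = (a + b log₂ n₂) − (a + b log₂ n₁) = b·(log₂ n₂ − log₂ n₁).
log₂(16) − log₂(8) = log₂(16/8) = log₂(2) = 1.
ΔRT = 207.8 × 1.0000 = 207.800 ms.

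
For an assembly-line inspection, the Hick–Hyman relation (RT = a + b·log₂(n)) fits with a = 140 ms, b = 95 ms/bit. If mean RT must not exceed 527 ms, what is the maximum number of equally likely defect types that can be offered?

95·log₂ n ≤ 527 − 140 = 387, giving log₂ n ≤ 4.0737 and n ≤ 16.838. The largest whole number is 16.

16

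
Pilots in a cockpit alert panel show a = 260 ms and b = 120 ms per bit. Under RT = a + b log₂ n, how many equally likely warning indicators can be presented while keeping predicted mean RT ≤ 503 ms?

Information budget: (503 − 260)/120 = 2.0250 bits, so n ≤ 2^2.0250 = 4.070 → at most 4.

4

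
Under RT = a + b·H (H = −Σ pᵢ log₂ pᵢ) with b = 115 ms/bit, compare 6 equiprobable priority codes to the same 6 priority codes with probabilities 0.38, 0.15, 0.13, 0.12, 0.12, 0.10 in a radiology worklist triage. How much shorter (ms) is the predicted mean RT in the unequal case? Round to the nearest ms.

The RT saving is b·ΔH. Equiprobable H₀ = log₂(6) = 2.5850 bits; with the given probabilities H = 2.3900 bits.
b·(H₀ − H) = 115 × (2.5850 − 2.3900) = 22.42 ms.

22 ms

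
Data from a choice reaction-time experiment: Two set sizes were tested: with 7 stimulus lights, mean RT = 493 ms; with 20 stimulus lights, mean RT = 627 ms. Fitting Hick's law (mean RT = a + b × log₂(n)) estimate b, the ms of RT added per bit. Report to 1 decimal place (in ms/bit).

b = (RT₂ − RT₁)/(log₂ n₂ − log₂ n₁) = (627 − 493)/(4.3219 − 2.8074) = 88.474 ms/bit.

88.5 ms/bit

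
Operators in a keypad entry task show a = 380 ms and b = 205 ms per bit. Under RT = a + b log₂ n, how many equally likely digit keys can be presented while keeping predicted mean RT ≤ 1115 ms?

12

205·log₂ n ≤ 1115 − 380 = 735, giving log₂ n ≤ 3.5854 and n ≤ 12.003. The largest whole number is 12.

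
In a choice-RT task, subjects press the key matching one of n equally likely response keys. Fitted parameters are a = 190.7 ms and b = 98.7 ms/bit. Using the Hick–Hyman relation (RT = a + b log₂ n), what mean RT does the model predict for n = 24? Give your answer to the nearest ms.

log₂(24) = 4.5850 bits, so RT = 190.7 + 98.7 × 4.5850 ≈ 643.236 ms.

643 ms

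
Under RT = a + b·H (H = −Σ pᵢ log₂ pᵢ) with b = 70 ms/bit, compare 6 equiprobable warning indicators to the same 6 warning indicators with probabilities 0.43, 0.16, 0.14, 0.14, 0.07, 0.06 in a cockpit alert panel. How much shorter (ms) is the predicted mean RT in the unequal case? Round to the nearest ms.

23 ms

The RT saving is b·ΔH. Equiprobable H₀ = log₂(6) = 2.5850 bits; with the given probabilities H = 2.2529 bits.
b·(H₀ − H) = 70 × (2.5850 − 2.2529) = 23.25 ms.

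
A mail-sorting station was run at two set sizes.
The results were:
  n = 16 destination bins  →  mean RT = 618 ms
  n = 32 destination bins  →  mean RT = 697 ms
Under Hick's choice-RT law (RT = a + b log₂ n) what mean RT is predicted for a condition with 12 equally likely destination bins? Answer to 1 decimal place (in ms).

585.2 ms

Fit slope and intercept:
  b = (697 − 618) / (log₂ 32 − log₂ 16) = 79 / (5 − 4) = 79.000 ms/bit
  a = 618 − 79.000 × 4 = 302.000 ms
Then RT(12) = 302.000 + 79.000 × log₂ 12 = 302.000 + 79.000 × 3.5850 ≈ 585.212 ms.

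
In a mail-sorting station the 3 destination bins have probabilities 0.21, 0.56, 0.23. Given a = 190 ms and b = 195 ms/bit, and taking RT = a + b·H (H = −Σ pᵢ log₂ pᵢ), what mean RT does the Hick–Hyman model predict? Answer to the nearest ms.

469 ms

H = 0.21·log₂(1/0.21) + 0.56·log₂(1/0.56) + 0.23·log₂(1/0.23) = 1.4289 bits.
RT = 190 + 195 × 1.4289 = 468.64 ms.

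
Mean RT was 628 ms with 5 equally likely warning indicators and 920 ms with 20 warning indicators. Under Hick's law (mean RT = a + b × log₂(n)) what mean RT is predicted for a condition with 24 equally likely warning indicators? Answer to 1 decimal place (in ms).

Fit slope and intercept:
  b = (920 − 628) / (log₂ 20 − log₂ 5) = 292 / (4.3219 − 2.3219) = 146.000 ms/bit
  a = 628 − 146.000 × 2.3219 = 288.998 ms
Then RT(24) = 288.998 + 146.000 × log₂ 24 = 288.998 + 146.000 × 4.5850 ≈ 958.403 ms.

958.4 ms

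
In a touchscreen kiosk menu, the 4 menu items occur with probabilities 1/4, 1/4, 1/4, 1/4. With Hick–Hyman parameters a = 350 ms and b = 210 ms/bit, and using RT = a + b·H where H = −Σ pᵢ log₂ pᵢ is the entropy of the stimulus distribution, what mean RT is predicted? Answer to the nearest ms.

Each term −pᵢ log₂ pᵢ: 0.25·2 + 0.25·2 + 0.25·2 + 0.25·2; summed, H = 2.000 bits.
Mean RT = a + bH = 350 + 210·2.000 = 770.00 ms.

770 ms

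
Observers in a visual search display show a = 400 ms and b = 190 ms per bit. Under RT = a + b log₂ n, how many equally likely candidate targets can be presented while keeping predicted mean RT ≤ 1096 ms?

Information budget: (1096 − 400)/190 = 3.6632 bits, so n ≤ 2^3.6632 = 12.668 → at most 12.

12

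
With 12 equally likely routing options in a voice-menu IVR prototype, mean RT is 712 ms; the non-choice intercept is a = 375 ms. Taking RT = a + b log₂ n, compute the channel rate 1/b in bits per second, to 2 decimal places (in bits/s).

Choice component = 712 − 375 = 337 ms over log₂(12) = 3.5850 bits.
b = 337 / 3.5850 = 94.004 ms/bit, so 1/b = 10.638 bits/s.

10.64 bits/s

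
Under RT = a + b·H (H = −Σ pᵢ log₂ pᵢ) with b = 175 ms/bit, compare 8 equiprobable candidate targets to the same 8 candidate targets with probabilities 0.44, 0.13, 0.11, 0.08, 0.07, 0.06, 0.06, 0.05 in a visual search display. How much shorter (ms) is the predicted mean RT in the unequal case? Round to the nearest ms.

Equiprobable entropy H₀ = log₂ 8 = 3.0000 bits.
Skewed entropy H = −Σ pᵢ log₂ pᵢ = 2.5173 bits.
ΔRT = b·(H₀ − H) = 175 × 0.4827 = 84.47 ms.

84 ms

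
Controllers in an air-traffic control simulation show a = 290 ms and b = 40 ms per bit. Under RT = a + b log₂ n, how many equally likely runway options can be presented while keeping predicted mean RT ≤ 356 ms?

40·log₂ n ≤ 356 − 290 = 66, giving log₂ n ≤ 1.6500 and n ≤ 3.138. The largest whole number is 3.

3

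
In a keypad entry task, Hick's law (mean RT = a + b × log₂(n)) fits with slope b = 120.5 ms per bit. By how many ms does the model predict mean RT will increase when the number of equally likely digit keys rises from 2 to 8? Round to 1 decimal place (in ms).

241.0 ms

The intercept a cancels: ΔRT = b·(log₂ n₂ − log₂ n₁) = b·log₂(n₂/n₁).
log₂(8) − log₂(2) = log₂(8/2) = log₂(4) = 2.
ΔRT = 120.5 × 2.0000 = 241.000 ms.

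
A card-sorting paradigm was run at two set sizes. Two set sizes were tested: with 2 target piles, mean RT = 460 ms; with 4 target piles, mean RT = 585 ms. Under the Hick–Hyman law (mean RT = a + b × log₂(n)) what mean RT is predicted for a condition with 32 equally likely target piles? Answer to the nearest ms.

Solve the two-equation system in a and b:
  b = (585 − 460) / (log₂ 4 − log₂ 2) = 125 / (2 − 1) = 125 ms/bit
  a = 460 − 125 × 1 = 335 ms
Then RT(32) = 335 + 125 × log₂ 32 = 335 + 125 × 5 ≈ 960.000 ms.

960 ms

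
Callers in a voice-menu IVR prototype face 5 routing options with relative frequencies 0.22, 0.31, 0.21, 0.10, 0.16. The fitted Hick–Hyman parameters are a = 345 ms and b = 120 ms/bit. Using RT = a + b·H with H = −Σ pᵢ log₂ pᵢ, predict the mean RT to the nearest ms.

Entropy contributions −pᵢ log₂ pᵢ: 0.4806, 0.5238, 0.4728, 0.3322, 0.4230; sum H = 2.2324 bits.
RT = a + bH = 345 + 120·2.2324 = 612.89 ms.

613 ms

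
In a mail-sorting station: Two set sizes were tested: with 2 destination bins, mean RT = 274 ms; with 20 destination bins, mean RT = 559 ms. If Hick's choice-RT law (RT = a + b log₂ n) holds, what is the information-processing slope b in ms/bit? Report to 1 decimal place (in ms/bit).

Slope: b = (559 − 274) / (log₂ 20 − log₂ 2) = 285/3.3219 = 85.794 ms/bit.

85.8 ms/bit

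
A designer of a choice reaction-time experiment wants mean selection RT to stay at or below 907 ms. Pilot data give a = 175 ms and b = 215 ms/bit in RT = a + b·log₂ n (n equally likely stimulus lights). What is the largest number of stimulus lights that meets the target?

10

215·log₂ n ≤ 907 − 175 = 732, giving log₂ n ≤ 3.4047 and n ≤ 10.590. The largest whole number is 10.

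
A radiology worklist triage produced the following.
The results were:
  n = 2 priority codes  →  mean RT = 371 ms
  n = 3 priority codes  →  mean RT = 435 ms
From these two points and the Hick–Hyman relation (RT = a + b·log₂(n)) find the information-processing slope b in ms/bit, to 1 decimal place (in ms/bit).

109.4 ms/bit

b = (RT₂ − RT₁)/(log₂ n₂ − log₂ n₁) = (435 − 371)/(1.5850 − 1) = 109.409 ms/bit.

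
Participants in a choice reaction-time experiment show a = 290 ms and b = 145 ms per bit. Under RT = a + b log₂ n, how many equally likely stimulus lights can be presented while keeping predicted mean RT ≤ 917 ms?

20

Information budget: (917 − 290)/145 = 4.3241 bits, so n ≤ 2^4.3241 = 20.031 → at most 20.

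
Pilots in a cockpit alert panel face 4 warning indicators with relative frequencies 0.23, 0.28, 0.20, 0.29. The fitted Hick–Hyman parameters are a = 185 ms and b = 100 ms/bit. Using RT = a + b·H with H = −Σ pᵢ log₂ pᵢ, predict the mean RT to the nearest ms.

H = 0.23·log₂(1/0.23) + 0.28·log₂(1/0.28) + 0.20·log₂(1/0.20) + 0.29·log₂(1/0.29) = 1.9842 bits.
RT = 185 + 100 × 1.9842 = 383.42 ms.

383 ms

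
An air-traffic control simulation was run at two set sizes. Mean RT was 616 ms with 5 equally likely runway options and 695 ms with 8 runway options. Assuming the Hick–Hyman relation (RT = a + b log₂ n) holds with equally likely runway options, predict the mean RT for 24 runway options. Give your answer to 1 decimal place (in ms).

Fit slope and intercept:
  b = (695 − 616) / (log₂ 8 − log₂ 5) = 79 / (3 − 2.3219) = 116.507 ms/bit
  a = 616 − 116.507 × 2.3219 = 345.480 ms
Then RT(24) = 345.480 + 116.507 × log₂ 24 = 345.480 + 116.507 × 4.5850 ≈ 879.659 ms.

879.7 ms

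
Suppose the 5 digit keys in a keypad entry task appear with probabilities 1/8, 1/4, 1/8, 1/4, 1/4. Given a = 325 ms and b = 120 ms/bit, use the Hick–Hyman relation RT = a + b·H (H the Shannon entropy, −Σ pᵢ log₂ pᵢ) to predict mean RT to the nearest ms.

H = −Σ pᵢ log₂ pᵢ = 0.125·3 + 0.25·2 + 0.125·3 + 0.25·2 + 0.25·2 = 2.250 bits.
RT = 325 + 120 × 2.250 = 595.00 ms.

595 ms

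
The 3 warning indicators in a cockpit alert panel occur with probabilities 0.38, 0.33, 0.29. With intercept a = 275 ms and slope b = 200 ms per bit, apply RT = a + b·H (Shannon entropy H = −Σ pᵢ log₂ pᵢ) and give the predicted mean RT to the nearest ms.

590 ms

H = 0.38·log₂(1/0.38) + 0.33·log₂(1/0.33) + 0.29·log₂(1/0.29) = 1.5762 bits.
RT = 275 + 200 × 1.5762 = 590.24 ms.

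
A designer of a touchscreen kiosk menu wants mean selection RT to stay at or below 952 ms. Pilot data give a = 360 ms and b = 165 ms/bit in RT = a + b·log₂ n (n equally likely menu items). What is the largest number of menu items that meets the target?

165·log₂ n ≤ 952 − 360 = 592, giving log₂ n ≤ 3.5879 and n ≤ 12.024. The largest whole number is 12.

12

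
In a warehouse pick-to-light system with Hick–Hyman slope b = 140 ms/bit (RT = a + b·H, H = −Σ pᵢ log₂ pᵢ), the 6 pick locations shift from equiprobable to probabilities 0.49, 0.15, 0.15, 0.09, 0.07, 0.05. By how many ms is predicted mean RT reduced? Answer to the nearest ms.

65 ms

The RT saving is b·ΔH. Equiprobable H₀ = log₂(6) = 2.5850 bits; with the given probabilities H = 2.1227 bits.
b·(H₀ − H) = 140 × (2.5850 − 2.1227) = 64.72 ms.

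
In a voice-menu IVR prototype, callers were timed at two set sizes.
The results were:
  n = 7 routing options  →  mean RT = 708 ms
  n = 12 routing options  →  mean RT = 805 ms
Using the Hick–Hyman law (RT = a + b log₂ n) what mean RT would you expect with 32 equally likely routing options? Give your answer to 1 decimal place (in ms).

Fit slope and intercept:
  b = (805 − 708) / (log₂ 12 − log₂ 7) = 97 / (3.5850 − 2.8074) = 124.742 ms/bit
  a = 708 − 124.742 × 2.8074 = 357.806 ms
Then RT(32) = 357.806 + 124.742 × log₂ 32 = 357.806 + 124.742 × 5 ≈ 981.514 ms.

981.5 ms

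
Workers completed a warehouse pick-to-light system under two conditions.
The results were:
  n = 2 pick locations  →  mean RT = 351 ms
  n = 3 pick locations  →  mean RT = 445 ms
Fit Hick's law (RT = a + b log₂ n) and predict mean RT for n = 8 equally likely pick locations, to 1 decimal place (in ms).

Fit slope and intercept:
  b = (445 − 351) / (log₂ 3 − log₂ 2) = 94 / (1.5850 − 1) = 160.694 ms/bit
  a = 351 − 160.694 × 1 = 190.306 ms
Then RT(8) = 190.306 + 160.694 × log₂ 8 = 190.306 + 160.694 × 3 ≈ 672.388 ms.

672.4 ms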